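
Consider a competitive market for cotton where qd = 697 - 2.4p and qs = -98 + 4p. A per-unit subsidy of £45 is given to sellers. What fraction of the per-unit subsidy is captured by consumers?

Pre-subsidy: 697 - 2.4p = -98 + 4p gives p* = 124.21875, q* = 398.875.
With the subsidy, sellers receive ps = pb + 45 for each unit, where pb is the price buyers pay.
Supply in terms of pb becomes qs = -98 + 4(pb + 45) = 82 + 4pb. Setting this equal to demand: 697 - 2.4pb = 82 + 4pb, so pb = 96.09375.
Sellers receive ps = 96.09375 + 45 = 141.09375; q' = 697 − 2.4·96.09375 = 466.375.
Buyers' price falls by p* − pb = 124.21875 − 96.09375 = 28.125; sellers' price rises by ps − p* = 141.09375 − 124.21875 = 16.875.
So consumers capture 28.125/45 = 0.625 of each unit of subsidy.

Consumer share = 0.625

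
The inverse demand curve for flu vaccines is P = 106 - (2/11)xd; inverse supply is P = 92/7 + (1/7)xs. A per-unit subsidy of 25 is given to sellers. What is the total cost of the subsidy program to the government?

Government cost = 9075

Pre-subsidy: 106 - (2/11)x = 92/7 + (1/7)x gives x* = 286 and P* = 54.
With the subsidy, sellers receive Ps = Pb + 25 for each unit, where Pb is the price buyers pay.
On the curves, Pb = 106 - (2/11)x and Ps = 92/7 + (1/7)x; the wedge Ps − Pb = 25 gives 92/7 + (1/7)x − (106 - (2/11)x) = 25, so x' = 363.
Then Pb = 106 − (2/11)·363 = 40 and Ps = 92/7 + (1/7)·363 = 65.
Government outlay = subsidy × quantity = 25 × 363 = 9075.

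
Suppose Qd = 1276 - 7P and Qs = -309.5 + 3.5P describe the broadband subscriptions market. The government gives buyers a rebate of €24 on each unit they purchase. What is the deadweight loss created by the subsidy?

Deadweight loss = €672

Pre-subsidy: 1276 - 7P = -309.5 + 3.5P gives P* = 151, Q* = 219.
With the rebate, buyers effectively pay Pb = Ps − 24, where Ps is the price sellers receive.
Demand in terms of Ps becomes Qd = 1276 − 7(Ps − 24) = 1444 - 7Ps. Setting this equal to supply: 1444 - 7Ps = -309.5 + 3.5Ps, so Ps = 167.
Buyers pay Pb = 167 − 24 = 143; Q' = -309.5 + 3.5·167 = 275.
The subsidy expands output by 275 − 219 = 56 past the efficient level; on those units the gap between marginal cost and willingness to pay runs from 0 up to 24.
DWL = ½ × 24 × 56 = 672.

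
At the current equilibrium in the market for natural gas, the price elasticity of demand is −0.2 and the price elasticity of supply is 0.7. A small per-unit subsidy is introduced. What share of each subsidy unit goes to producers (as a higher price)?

Producer share = 2/9

For a small subsidy around the equilibrium, the benefit split depends on the relative slopes, which at a point are proportional to the elasticities.
Buyer share = εs/(εs + |εd|) = 0.7/(0.7 + 0.2) = 7/9; seller share = |εd|/(εs + |εd|) = 2/9.
So producers capture 2/9 of the subsidy.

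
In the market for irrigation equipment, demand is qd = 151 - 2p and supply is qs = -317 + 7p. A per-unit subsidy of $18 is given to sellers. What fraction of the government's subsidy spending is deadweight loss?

DWL / government spending = 14/75

Pre-subsidy: 151 - 2p = -317 + 7p gives p* = 52, q* = 47.
With the subsidy, sellers receive ps = pb + 18 for each unit, where pb is the price buyers pay.
Supply in terms of pb becomes qs = -317 + 7(pb + 18) = -191 + 7pb. Setting this equal to demand: 151 - 2pb = -191 + 7pb, so pb = 38.
Sellers receive ps = 38 + 18 = 56; q' = 151 − 2·38 = 75.
ΔCS = ½(47 + 75)(52 − 38) = 854; ΔPS = ½(47 + 75)(56 − 52) = 244.
Government spending = 18 × 75 = 1350.
DWL = ½ × 18 × (75 − 47) = 252; fraction = 252 / 1350 = 14/75.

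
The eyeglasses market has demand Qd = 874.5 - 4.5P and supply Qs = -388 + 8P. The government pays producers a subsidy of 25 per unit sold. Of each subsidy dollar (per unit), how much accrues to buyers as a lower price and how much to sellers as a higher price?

Pre-subsidy: 874.5 - 4.5P = -388 + 8P gives P* = 101, Q* = 420.
With the subsidy, sellers receive Ps = Pb + 25 for each unit, where Pb is the price buyers pay.
Supply in terms of Pb becomes Qs = -388 + 8(Pb + 25) = -188 + 8Pb. Setting this equal to demand: 874.5 - 4.5Pb = -188 + 8Pb, so Pb = 85.
Sellers receive Ps = 85 + 25 = 110; Q' = 874.5 − 4.5·85 = 492.
Buyers' price falls by P* − Pb = 101 − 85 = 16; sellers' price rises by Ps − P* = 110 − 101 = 9.

Buyers gain 16 per unit; sellers gain 9 per unit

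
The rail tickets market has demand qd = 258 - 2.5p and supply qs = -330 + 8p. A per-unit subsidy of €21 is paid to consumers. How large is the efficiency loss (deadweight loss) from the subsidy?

Pre-subsidy: 258 - 2.5p = -330 + 8p gives p* = 56, q* = 118.
With the rebate, buyers effectively pay pb = ps − 21, where ps is the price sellers receive.
Demand in terms of ps becomes qd = 258 − 2.5(ps − 21) = 310.5 - 2.5ps. Setting this equal to supply: 310.5 - 2.5ps = -330 + 8ps, so ps = 61.
Buyers pay pb = 61 − 21 = 40; q' = -330 + 8·61 = 158.
The subsidy expands output by 158 − 118 = 40 past the efficient level; on those units the gap between marginal cost and willingness to pay runs from 0 up to 21.
DWL = ½ × 21 × 40 = 420.

Deadweight loss = €420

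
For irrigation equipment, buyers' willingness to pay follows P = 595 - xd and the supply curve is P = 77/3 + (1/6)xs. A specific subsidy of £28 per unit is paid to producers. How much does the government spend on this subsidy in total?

Pre-subsidy: 595 - x = 77/3 + (1/6)x gives x* = 488 and P* = 107.
With the subsidy, sellers receive Ps = Pb + 28 for each unit, where Pb is the price buyers pay.
On the curves, Pb = 595 - x and Ps = 77/3 + (1/6)x; the wedge Ps − Pb = 28 gives 77/3 + (1/6)x − (595 - x) = 28, so x' = 512.
Then Pb = 595 − 1·512 = 83 and Ps = 77/3 + (1/6)·512 = 111.
Government outlay = subsidy × quantity = 28 × 512 = 14336.

Government cost = £14336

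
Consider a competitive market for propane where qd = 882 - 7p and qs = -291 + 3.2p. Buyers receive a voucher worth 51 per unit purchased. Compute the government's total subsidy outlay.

Pre-subsidy: 882 - 7p = -291 + 3.2p gives p* = 115, q* = 77.
With the rebate, buyers effectively pay pb = ps − 51, where ps is the price sellers receive.
Demand in terms of ps becomes qd = 882 − 7(ps − 51) = 1239 - 7ps. Setting this equal to supply: 1239 - 7ps = -291 + 3.2ps, so ps = 150.
Buyers pay pb = 150 − 51 = 99; q' = -291 + 3.2·150 = 189.
Government outlay = subsidy × quantity = 51 × 189 = 9639.

Government cost = 9639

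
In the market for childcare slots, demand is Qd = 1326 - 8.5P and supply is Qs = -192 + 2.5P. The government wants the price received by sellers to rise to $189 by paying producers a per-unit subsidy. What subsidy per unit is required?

At a seller price of 189, quantity supplied is -192 + 2.5·189 = 280.5.
Buyers absorb 280.5 only when they pay Pb with 1326 − 8.5·Pb = 280.5, i.e. Pb = 123.
s = Ps − Pb = 189 − 123 = 66.

Required subsidy s = $66 per unit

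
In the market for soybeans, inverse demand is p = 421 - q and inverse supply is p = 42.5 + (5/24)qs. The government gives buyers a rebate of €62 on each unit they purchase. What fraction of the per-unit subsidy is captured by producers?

Pre-subsidy: 421 - q = 42.5 + (5/24)q gives q* = 9084/29 and p* = 3125/29.
With the rebate, buyers effectively pay pb = ps − 62, where ps is the price sellers receive.
On the curves, pb = 421 - q and ps = 42.5 + (5/24)q; the wedge ps − pb = 62 gives 42.5 + (5/24)q − (421 - q) = 62, so q' = 10572/29.
Then pb = 421 − 1·(10572/29) = 1637/29 and ps = 42.5 + (5/24)·(10572/29) = 3435/29.
Buyers' price falls by p* − pb = 3125/29 − 1637/29 = 1488/29; sellers' price rises by ps − p* = 3435/29 − 3125/29 = 310/29.
So producers capture (310/29)/62 = 5/29 of each unit of subsidy.

Producer share = 5/29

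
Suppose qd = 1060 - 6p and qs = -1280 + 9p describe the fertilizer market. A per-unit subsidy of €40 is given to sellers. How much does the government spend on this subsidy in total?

Pre-subsidy: 1060 - 6p = -1280 + 9p gives p* = 156, q* = 124.
With the subsidy, sellers receive ps = pb + 40 for each unit, where pb is the price buyers pay.
Supply in terms of pb becomes qs = -1280 + 9(pb + 40) = -920 + 9pb. Setting this equal to demand: 1060 - 6pb = -920 + 9pb, so pb = 132.
Sellers receive ps = 132 + 40 = 172; q' = 1060 − 6·132 = 268.
Government outlay = subsidy × quantity = 40 × 268 = 10720.

Government cost = €10720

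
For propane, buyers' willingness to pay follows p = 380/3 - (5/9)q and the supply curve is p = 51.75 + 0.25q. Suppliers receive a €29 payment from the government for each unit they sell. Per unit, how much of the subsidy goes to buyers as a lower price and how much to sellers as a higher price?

Buyers gain €20 per unit; sellers gain €9 per unit

Pre-subsidy: 380/3 - (5/9)q = 51.75 + 0.25q gives q* = 93 and p* = 75.
With the subsidy, sellers receive ps = pb + 29 for each unit, where pb is the price buyers pay.
On the curves, pb = 380/3 - (5/9)q and ps = 51.75 + 0.25q; the wedge ps − pb = 29 gives 51.75 + 0.25q − (380/3 - (5/9)q) = 29, so q' = 129.
Then pb = 380/3 − (5/9)·129 = 55 and ps = 51.75 + 0.25·129 = 84.
Buyers' price falls by p* − pb = 75 − 55 = 20; sellers' price rises by ps − p* = 84 − 75 = 9.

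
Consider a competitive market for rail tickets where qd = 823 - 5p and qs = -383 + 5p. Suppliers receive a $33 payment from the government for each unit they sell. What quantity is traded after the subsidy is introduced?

q' = 302.5

Pre-subsidy: 823 - 5p = -383 + 5p gives p* = 120.6, q* = 220.
With the subsidy, sellers receive ps = pb + 33 for each unit, where pb is the price buyers pay.
Supply in terms of pb becomes qs = -383 + 5(pb + 33) = -218 + 5pb. Setting this equal to demand: 823 - 5pb = -218 + 5pb, so pb = 104.1.
Sellers receive ps = 104.1 + 33 = 137.1; q' = 823 − 5·104.1 = 302.5.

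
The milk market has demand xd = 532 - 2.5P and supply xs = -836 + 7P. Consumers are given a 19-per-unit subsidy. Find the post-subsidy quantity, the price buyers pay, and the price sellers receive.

Pre-subsidy: 532 - 2.5P = -836 + 7P gives P* = 144, x* = 172.
With the rebate, buyers effectively pay Pb = Ps − 19, where Ps is the price sellers receive.
Demand in terms of Ps becomes xd = 532 − 2.5(Ps − 19) = 579.5 - 2.5Ps. Setting this equal to supply: 579.5 - 2.5Ps = -836 + 7Ps, so Ps = 149.
Buyers pay Pb = 149 − 19 = 130; x' = -836 + 7·149 = 207.

x' = 207; buyers pay 130; sellers receive 149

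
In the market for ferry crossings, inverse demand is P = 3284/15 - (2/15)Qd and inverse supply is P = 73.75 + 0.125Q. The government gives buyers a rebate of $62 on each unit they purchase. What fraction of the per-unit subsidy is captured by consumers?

Consumer share = 16/31

Pre-subsidy: 3284/15 - (2/15)Q = 73.75 + 0.125Q gives Q* = 562 and P* = 144.
With the rebate, buyers effectively pay Pb = Ps − 62, where Ps is the price sellers receive.
On the curves, Pb = 3284/15 - (2/15)Q and Ps = 73.75 + 0.125Q; the wedge Ps − Pb = 62 gives 73.75 + 0.125Q − (3284/15 - (2/15)Q) = 62, so Q' = 802.
Then Pb = 3284/15 − (2/15)·802 = 112 and Ps = 73.75 + 0.125·802 = 174.
Buyers' price falls by P* − Pb = 144 − 112 = 32; sellers' price rises by Ps − P* = 174 − 144 = 30.
So consumers capture 32/62 = 16/31 of each unit of subsidy.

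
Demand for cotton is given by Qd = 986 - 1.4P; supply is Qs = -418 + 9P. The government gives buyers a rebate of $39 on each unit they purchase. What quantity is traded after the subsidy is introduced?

Q' = 844.25

Pre-subsidy: 986 - 1.4P = -418 + 9P gives P* = 135, Q* = 797.
With the rebate, buyers effectively pay Pb = Ps − 39, where Ps is the price sellers receive.
Demand in terms of Ps becomes Qd = 986 − 1.4(Ps − 39) = 1040.6 - 1.4Ps. Setting this equal to supply: 1040.6 - 1.4Ps = -418 + 9Ps, so Ps = 140.25.
Buyers pay Pb = 140.25 − 39 = 101.25; Q' = -418 + 9·140.25 = 844.25.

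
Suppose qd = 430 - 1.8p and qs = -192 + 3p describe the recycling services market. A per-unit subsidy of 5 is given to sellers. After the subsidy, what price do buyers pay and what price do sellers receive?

Pre-subsidy: 430 - 1.8p = -192 + 3p gives p* = 1555/12, q* = 196.75.
With the subsidy, sellers receive ps = pb + 5 for each unit, where pb is the price buyers pay.
Supply in terms of pb becomes qs = -192 + 3(pb + 5) = -177 + 3pb. Setting this equal to demand: 430 - 1.8pb = -177 + 3pb, so pb = 3035/24.
Sellers receive ps = 3035/24 + 5 = 3155/24; q' = 430 − 1.8·(3035/24) = 202.375.

Buyers pay 3035/24; sellers receive 3155/24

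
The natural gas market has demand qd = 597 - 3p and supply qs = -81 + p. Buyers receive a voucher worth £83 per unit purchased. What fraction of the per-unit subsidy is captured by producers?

Pre-subsidy: 597 - 3p = -81 + p gives p* = 169.5, q* = 88.5.
With the rebate, buyers effectively pay pb = ps − 83, where ps is the price sellers receive.
Demand in terms of ps becomes qd = 597 − 3(ps − 83) = 846 - 3ps. Setting this equal to supply: 846 - 3ps = -81 + ps, so ps = 231.75.
Buyers pay pb = 231.75 − 83 = 148.75; q' = -81 + 1·231.75 = 150.75.
Buyers' price falls by p* − pb = 169.5 − 148.75 = 20.75; sellers' price rises by ps − p* = 231.75 − 169.5 = 62.25.
So producers capture 62.25/83 = 0.75 of each unit of subsidy.

Producer share = 0.75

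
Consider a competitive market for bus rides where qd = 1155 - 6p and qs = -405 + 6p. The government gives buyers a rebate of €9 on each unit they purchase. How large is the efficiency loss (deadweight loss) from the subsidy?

Deadweight loss = €121.5

Pre-subsidy: 1155 - 6p = -405 + 6p gives p* = 130, q* = 375.
With the rebate, buyers effectively pay pb = ps − 9, where ps is the price sellers receive.
Demand in terms of ps becomes qd = 1155 − 6(ps − 9) = 1209 - 6ps. Setting this equal to supply: 1209 - 6ps = -405 + 6ps, so ps = 134.5.
Buyers pay pb = 134.5 − 9 = 125.5; q' = -405 + 6·134.5 = 402.
The subsidy expands output by 402 − 375 = 27 past the efficient level; on those units the gap between marginal cost and willingness to pay runs from 0 up to 9.
DWL = ½ × 9 × 27 = 121.5.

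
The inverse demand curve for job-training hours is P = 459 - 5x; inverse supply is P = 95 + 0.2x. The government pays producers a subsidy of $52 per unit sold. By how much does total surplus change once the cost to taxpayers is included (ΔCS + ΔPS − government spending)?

Pre-subsidy: 459 - 5x = 95 + 0.2x gives x* = 70 and P* = 109.
With the subsidy, sellers receive Ps = Pb + 52 for each unit, where Pb is the price buyers pay.
On the curves, Pb = 459 - 5x and Ps = 95 + 0.2x; the wedge Ps − Pb = 52 gives 95 + 0.2x − (459 - 5x) = 52, so x' = 80.
Then Pb = 459 − 5·80 = 59 and Ps = 95 + 0.2·80 = 111.
ΔCS = ½(70 + 80)(109 − 59) = 3750; ΔPS = ½(70 + 80)(111 − 109) = 150.
Government spending = 52 × 80 = 4160.
Net change = 3750 + 150 − 4160 = -260. The loss equals the DWL triangle ½·52·10.

Net change in total surplus = -$260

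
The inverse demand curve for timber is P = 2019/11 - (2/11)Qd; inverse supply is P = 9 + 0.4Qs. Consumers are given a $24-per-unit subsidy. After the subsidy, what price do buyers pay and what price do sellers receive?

Pre-subsidy: 2019/11 - (2/11)Q = 9 + 0.4Q gives Q* = 300 and P* = 129.
With the rebate, buyers effectively pay Pb = Ps − 24, where Ps is the price sellers receive.
On the curves, Pb = 2019/11 - (2/11)Q and Ps = 9 + 0.4Q; the wedge Ps − Pb = 24 gives 9 + 0.4Q − (2019/11 - (2/11)Q) = 24, so Q' = 341.25.
Then Pb = 2019/11 − (2/11)·341.25 = 121.5 and Ps = 9 + 0.4·341.25 = 145.5.

Buyers pay $121.5; sellers receive $145.5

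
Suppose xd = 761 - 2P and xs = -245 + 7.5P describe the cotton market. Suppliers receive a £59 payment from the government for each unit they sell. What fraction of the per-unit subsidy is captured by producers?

Pre-subsidy: 761 - 2P = -245 + 7.5P gives P* = 2012/19, x* = 10435/19.
With the subsidy, sellers receive Ps = Pb + 59 for each unit, where Pb is the price buyers pay.
Supply in terms of Pb becomes xs = -245 + 7.5(Pb + 59) = 197.5 + 7.5Pb. Setting this equal to demand: 761 - 2Pb = 197.5 + 7.5Pb, so Pb = 1127/19.
Sellers receive Ps = 1127/19 + 59 = 2248/19; x' = 761 − 2·(1127/19) = 12205/19.
Buyers' price falls by P* − Pb = 2012/19 − 1127/19 = 885/19; sellers' price rises by Ps − P* = 2248/19 − 2012/19 = 236/19.
So producers capture (236/19)/59 = 4/19 of each unit of subsidy.

Producer share = 4/19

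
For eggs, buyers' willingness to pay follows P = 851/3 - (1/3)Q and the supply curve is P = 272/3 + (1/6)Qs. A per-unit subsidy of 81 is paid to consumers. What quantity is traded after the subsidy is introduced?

Q' = 548

Pre-subsidy: 851/3 - (1/3)Q = 272/3 + (1/6)Q gives Q* = 386 and P* = 155.
With the rebate, buyers effectively pay Pb = Ps − 81, where Ps is the price sellers receive.
On the curves, Pb = 851/3 - (1/3)Q and Ps = 272/3 + (1/6)Q; the wedge Ps − Pb = 81 gives 272/3 + (1/6)Q − (851/3 - (1/3)Q) = 81, so Q' = 548.
Then Pb = 851/3 − (1/3)·548 = 101 and Ps = 272/3 + (1/6)·548 = 182.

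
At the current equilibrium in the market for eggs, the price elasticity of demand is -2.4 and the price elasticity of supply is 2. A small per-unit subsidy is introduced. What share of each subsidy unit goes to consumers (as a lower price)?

Consumer share = 5/11

For a small subsidy around the equilibrium, the benefit split depends on the relative slopes, which at a point are proportional to the elasticities.
Buyer share = εs/(εs + |εd|) = 2/(2 + 2.4) = 5/11; seller share = |εd|/(εs + |εd|) = 6/11.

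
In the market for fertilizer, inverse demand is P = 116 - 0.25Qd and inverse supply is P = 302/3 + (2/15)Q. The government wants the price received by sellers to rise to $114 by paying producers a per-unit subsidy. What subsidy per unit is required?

Required subsidy s = $23 per unit

At a seller price of 114, quantity supplied is -755 + 7.5·114 = 100.
Buyers absorb 100 only when they pay Pb = 116 − 0.25·100 = 91.
s = Ps − Pb = 114 − 91 = 23.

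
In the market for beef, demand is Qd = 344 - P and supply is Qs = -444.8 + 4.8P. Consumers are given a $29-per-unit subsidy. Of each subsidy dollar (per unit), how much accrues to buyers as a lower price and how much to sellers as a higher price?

Buyers gain $24 per unit; sellers gain $5 per unit

Pre-subsidy: 344 - P = -444.8 + 4.8P gives P* = 136, Q* = 208.
With the rebate, buyers effectively pay Pb = Ps − 29, where Ps is the price sellers receive.
Demand in terms of Ps becomes Qd = 344 − 1(Ps − 29) = 373 - Ps. Setting this equal to supply: 373 - Ps = -444.8 + 4.8Ps, so Ps = 141.
Buyers pay Pb = 141 − 29 = 112; Q' = -444.8 + 4.8·141 = 232.
Buyers' price falls by P* − Pb = 136 − 112 = 24; sellers' price rises by Ps − P* = 141 − 136 = 5.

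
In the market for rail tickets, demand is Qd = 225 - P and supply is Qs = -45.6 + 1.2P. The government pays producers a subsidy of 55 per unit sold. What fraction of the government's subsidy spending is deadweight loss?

DWL / government spending = 5/44

Pre-subsidy: 225 - P = -45.6 + 1.2P gives P* = 123, Q* = 102.
With the subsidy, sellers receive Ps = Pb + 55 for each unit, where Pb is the price buyers pay.
Supply in terms of Pb becomes Qs = -45.6 + 1.2(Pb + 55) = 20.4 + 1.2Pb. Setting this equal to demand: 225 - Pb = 20.4 + 1.2Pb, so Pb = 93.
Sellers receive Ps = 93 + 55 = 148; Q' = 225 − 1·93 = 132.
ΔCS = ½(102 + 132)(123 − 93) = 3510; ΔPS = ½(102 + 132)(148 − 123) = 2925.
Government spending = 55 × 132 = 7260.
DWL = ½ × 55 × (132 − 102) = 825; fraction = 825 / 7260 = 5/44.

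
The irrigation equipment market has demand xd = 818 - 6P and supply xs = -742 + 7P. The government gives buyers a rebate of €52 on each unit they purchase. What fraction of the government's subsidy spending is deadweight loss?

DWL / government spending = 6/19

Pre-subsidy: 818 - 6P = -742 + 7P gives P* = 120, x* = 98.
With the rebate, buyers effectively pay Pb = Ps − 52, where Ps is the price sellers receive.
Demand in terms of Ps becomes xd = 818 − 6(Ps − 52) = 1130 - 6Ps. Setting this equal to supply: 1130 - 6Ps = -742 + 7Ps, so Ps = 144.
Buyers pay Pb = 144 − 52 = 92; x' = -742 + 7·144 = 266.
ΔCS = ½(98 + 266)(120 − 92) = 5096; ΔPS = ½(98 + 266)(144 − 120) = 4368.
Government spending = 52 × 266 = 13832.
DWL = ½ × 52 × (266 − 98) = 4368; fraction = 4368 / 13832 = 6/19.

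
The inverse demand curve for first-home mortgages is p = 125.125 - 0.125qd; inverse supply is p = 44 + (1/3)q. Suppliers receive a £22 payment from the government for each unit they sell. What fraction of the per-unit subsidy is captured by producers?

Pre-subsidy: 125.125 - 0.125q = 44 + (1/3)q gives q* = 177 and p* = 103.
With the subsidy, sellers receive ps = pb + 22 for each unit, where pb is the price buyers pay.
On the curves, pb = 125.125 - 0.125q and ps = 44 + (1/3)q; the wedge ps − pb = 22 gives 44 + (1/3)q − (125.125 - 0.125q) = 22, so q' = 225.
Then pb = 125.125 − 0.125·225 = 97 and ps = 44 + (1/3)·225 = 119.
Buyers' price falls by p* − pb = 103 − 97 = 6; sellers' price rises by ps − p* = 119 − 103 = 16.
So producers capture 16/22 = 8/11 of each unit of subsidy.

Producer share = 8/11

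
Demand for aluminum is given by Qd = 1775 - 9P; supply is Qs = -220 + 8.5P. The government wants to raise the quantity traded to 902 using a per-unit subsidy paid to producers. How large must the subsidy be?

Required subsidy s = 35 per unit

At Q = 902, invert demand for the buyer price: Pb = (1775 − 902)/9 = 97; invert supply for the seller price: Ps = (902 − (-220))/8.5 = 132.
The subsidy must fill the gap: s = Ps − Pb = 132 − 97 = 35.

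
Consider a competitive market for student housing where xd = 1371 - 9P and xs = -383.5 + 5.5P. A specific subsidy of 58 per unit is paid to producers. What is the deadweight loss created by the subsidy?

Pre-subsidy: 1371 - 9P = -383.5 + 5.5P gives P* = 121, x* = 282.
With the subsidy, sellers receive Ps = Pb + 58 for each unit, where Pb is the price buyers pay.
Supply in terms of Pb becomes xs = -383.5 + 5.5(Pb + 58) = -64.5 + 5.5Pb. Setting this equal to demand: 1371 - 9Pb = -64.5 + 5.5Pb, so Pb = 99.
Sellers receive Ps = 99 + 58 = 157; x' = 1371 − 9·99 = 480.
The subsidy expands output by 480 − 282 = 198 past the efficient level; on those units the gap between marginal cost and willingness to pay runs from 0 up to 58.
DWL = ½ × 58 × 198 = 5742.

Deadweight loss = 5742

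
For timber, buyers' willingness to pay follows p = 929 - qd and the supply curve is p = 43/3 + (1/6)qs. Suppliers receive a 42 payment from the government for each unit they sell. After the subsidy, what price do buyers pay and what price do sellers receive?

Buyers pay 109; sellers receive 151

Pre-subsidy: 929 - q = 43/3 + (1/6)q gives q* = 784 and p* = 145.
With the subsidy, sellers receive ps = pb + 42 for each unit, where pb is the price buyers pay.
On the curves, pb = 929 - q and ps = 43/3 + (1/6)q; the wedge ps − pb = 42 gives 43/3 + (1/6)q − (929 - q) = 42, so q' = 820.
Then pb = 929 − 1·820 = 109 and ps = 43/3 + (1/6)·820 = 151.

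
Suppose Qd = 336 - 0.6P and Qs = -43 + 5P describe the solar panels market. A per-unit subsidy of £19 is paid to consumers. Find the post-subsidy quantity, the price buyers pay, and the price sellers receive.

Pre-subsidy: 336 - 0.6P = -43 + 5P gives P* = 1895/28, Q* = 8271/28.
With the rebate, buyers effectively pay Pb = Ps − 19, where Ps is the price sellers receive.
Demand in terms of Ps becomes Qd = 336 − 0.6(Ps − 19) = 347.4 - 0.6Ps. Setting this equal to supply: 347.4 - 0.6Ps = -43 + 5Ps, so Ps = 488/7.
Buyers pay Pb = 488/7 − 19 = 355/7; Q' = -43 + 5·(488/7) = 2139/7.

Q' = 2139/7; buyers pay 355/7; sellers receive 488/7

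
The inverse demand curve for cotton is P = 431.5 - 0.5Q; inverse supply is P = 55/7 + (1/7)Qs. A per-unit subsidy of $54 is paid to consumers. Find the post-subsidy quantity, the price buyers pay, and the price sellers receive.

Q' = 743; buyers pay $60; sellers receive $114

Pre-subsidy: 431.5 - 0.5Q = 55/7 + (1/7)Q gives Q* = 659 and P* = 102.
With the rebate, buyers effectively pay Pb = Ps − 54, where Ps is the price sellers receive.
On the curves, Pb = 431.5 - 0.5Q and Ps = 55/7 + (1/7)Q; the wedge Ps − Pb = 54 gives 55/7 + (1/7)Q − (431.5 - 0.5Q) = 54, so Q' = 743.
Then Pb = 431.5 − 0.5·743 = 60 and Ps = 55/7 + (1/7)·743 = 114.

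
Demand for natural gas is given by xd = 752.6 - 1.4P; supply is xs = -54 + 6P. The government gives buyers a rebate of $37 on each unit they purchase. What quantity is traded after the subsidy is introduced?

Pre-subsidy: 752.6 - 1.4P = -54 + 6P gives P* = 109, x* = 600.
With the rebate, buyers effectively pay Pb = Ps − 37, where Ps is the price sellers receive.
Demand in terms of Ps becomes xd = 752.6 − 1.4(Ps − 37) = 804.4 - 1.4Ps. Setting this equal to supply: 804.4 - 1.4Ps = -54 + 6Ps, so Ps = 116.
Buyers pay Pb = 116 − 37 = 79; x' = -54 + 6·116 = 642.

x' = 642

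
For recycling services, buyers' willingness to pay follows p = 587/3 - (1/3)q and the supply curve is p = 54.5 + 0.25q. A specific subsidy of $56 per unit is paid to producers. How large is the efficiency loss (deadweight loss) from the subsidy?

Deadweight loss = $2688

Pre-subsidy: 587/3 - (1/3)q = 54.5 + 0.25q gives q* = 242 and p* = 115.
With the subsidy, sellers receive ps = pb + 56 for each unit, where pb is the price buyers pay.
On the curves, pb = 587/3 - (1/3)q and ps = 54.5 + 0.25q; the wedge ps − pb = 56 gives 54.5 + 0.25q − (587/3 - (1/3)q) = 56, so q' = 338.
Then pb = 587/3 − (1/3)·338 = 83 and ps = 54.5 + 0.25·338 = 139.
The subsidy expands output by 338 − 242 = 96 past the efficient level; on those units the gap between marginal cost and willingness to pay runs from 0 up to 56.
DWL = ½ × 56 × 96 = 2688.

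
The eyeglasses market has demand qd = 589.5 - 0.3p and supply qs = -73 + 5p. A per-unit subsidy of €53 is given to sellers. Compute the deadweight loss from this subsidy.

Deadweight loss = €397.5

Pre-subsidy: 589.5 - 0.3p = -73 + 5p gives p* = 125, q* = 552.
With the subsidy, sellers receive ps = pb + 53 for each unit, where pb is the price buyers pay.
Supply in terms of pb becomes qs = -73 + 5(pb + 53) = 192 + 5pb. Setting this equal to demand: 589.5 - 0.3pb = 192 + 5pb, so pb = 75.
Sellers receive ps = 75 + 53 = 128; q' = 589.5 − 0.3·75 = 567.
The subsidy expands output by 567 − 552 = 15 past the efficient level; on those units the gap between marginal cost and willingness to pay runs from 0 up to 53.
DWL = ½ × 53 × 15 = 397.5.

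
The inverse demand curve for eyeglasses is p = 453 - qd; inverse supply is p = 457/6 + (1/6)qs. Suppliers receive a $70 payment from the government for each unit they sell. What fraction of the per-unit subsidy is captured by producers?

Producer share = 1/7

Pre-subsidy: 453 - q = 457/6 + (1/6)q gives q* = 323 and p* = 130.
With the subsidy, sellers receive ps = pb + 70 for each unit, where pb is the price buyers pay.
On the curves, pb = 453 - q and ps = 457/6 + (1/6)q; the wedge ps − pb = 70 gives 457/6 + (1/6)q − (453 - q) = 70, so q' = 383.
Then pb = 453 − 1·383 = 70 and ps = 457/6 + (1/6)·383 = 140.
Buyers' price falls by p* − pb = 130 − 70 = 60; sellers' price rises by ps − p* = 140 − 130 = 10.
So producers capture 10/70 = 1/7 of each unit of subsidy.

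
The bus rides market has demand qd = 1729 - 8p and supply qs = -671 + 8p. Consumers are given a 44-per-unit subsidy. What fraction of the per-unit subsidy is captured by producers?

Producer share = 0.5

Pre-subsidy: 1729 - 8p = -671 + 8p gives p* = 150, q* = 529.
With the rebate, buyers effectively pay pb = ps − 44, where ps is the price sellers receive.
Demand in terms of ps becomes qd = 1729 − 8(ps − 44) = 2081 - 8ps. Setting this equal to supply: 2081 - 8ps = -671 + 8ps, so ps = 172.
Buyers pay pb = 172 − 44 = 128; q' = -671 + 8·172 = 705.
Buyers' price falls by p* − pb = 150 − 128 = 22; sellers' price rises by ps − p* = 172 − 150 = 22.
So producers capture 22/44 = 0.5 of each unit of subsidy.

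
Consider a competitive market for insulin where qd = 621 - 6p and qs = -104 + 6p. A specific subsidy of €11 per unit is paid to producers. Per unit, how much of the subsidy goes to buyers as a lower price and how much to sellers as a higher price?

Buyers gain €5.5 per unit; sellers gain €5.5 per unit

Pre-subsidy: 621 - 6p = -104 + 6p gives p* = 725/12, q* = 258.5.
With the subsidy, sellers receive ps = pb + 11 for each unit, where pb is the price buyers pay.
Supply in terms of pb becomes qs = -104 + 6(pb + 11) = -38 + 6pb. Setting this equal to demand: 621 - 6pb = -38 + 6pb, so pb = 659/12.
Sellers receive ps = 659/12 + 11 = 791/12; q' = 621 − 6·(659/12) = 291.5.
Buyers' price falls by p* − pb = 725/12 − 659/12 = 5.5; sellers' price rises by ps − p* = 791/12 − 725/12 = 5.5.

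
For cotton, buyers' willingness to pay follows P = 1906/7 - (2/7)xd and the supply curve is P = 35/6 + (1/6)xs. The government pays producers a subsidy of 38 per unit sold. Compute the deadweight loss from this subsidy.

Deadweight loss = 1596

Pre-subsidy: 1906/7 - (2/7)x = 35/6 + (1/6)x gives x* = 589 and P* = 104.
With the subsidy, sellers receive Ps = Pb + 38 for each unit, where Pb is the price buyers pay.
On the curves, Pb = 1906/7 - (2/7)x and Ps = 35/6 + (1/6)x; the wedge Ps − Pb = 38 gives 35/6 + (1/6)x − (1906/7 - (2/7)x) = 38, so x' = 673.
Then Pb = 1906/7 − (2/7)·673 = 80 and Ps = 35/6 + (1/6)·673 = 118.
The subsidy expands output by 673 − 589 = 84 past the efficient level; on those units the gap between marginal cost and willingness to pay runs from 0 up to 38.
DWL = ½ × 38 × 84 = 1596.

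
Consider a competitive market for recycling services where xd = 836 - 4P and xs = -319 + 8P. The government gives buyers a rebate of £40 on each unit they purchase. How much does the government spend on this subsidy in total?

Government cost = 66920/3

Pre-subsidy: 836 - 4P = -319 + 8P gives P* = 96.25, x* = 451.
With the rebate, buyers effectively pay Pb = Ps − 40, where Ps is the price sellers receive.
Demand in terms of Ps becomes xd = 836 − 4(Ps − 40) = 996 - 4Ps. Setting this equal to supply: 996 - 4Ps = -319 + 8Ps, so Ps = 1315/12.
Buyers pay Pb = 1315/12 − 40 = 835/12; x' = -319 + 8·(1315/12) = 1673/3.
Government outlay = subsidy × quantity = 40 × 1673/3 = 66920/3.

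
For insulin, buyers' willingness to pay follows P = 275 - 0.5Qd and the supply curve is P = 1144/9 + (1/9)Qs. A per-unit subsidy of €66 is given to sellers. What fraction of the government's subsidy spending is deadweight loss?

DWL / government spending = 27/175

Pre-subsidy: 275 - 0.5Q = 1144/9 + (1/9)Q gives Q* = 242 and P* = 154.
With the subsidy, sellers receive Ps = Pb + 66 for each unit, where Pb is the price buyers pay.
On the curves, Pb = 275 - 0.5Q and Ps = 1144/9 + (1/9)Q; the wedge Ps − Pb = 66 gives 1144/9 + (1/9)Q − (275 - 0.5Q) = 66, so Q' = 350.
Then Pb = 275 − 0.5·350 = 100 and Ps = 1144/9 + (1/9)·350 = 166.
ΔCS = ½(242 + 350)(154 − 100) = 15984; ΔPS = ½(242 + 350)(166 − 154) = 3552.
Government spending = 66 × 350 = 23100.
DWL = ½ × 66 × (350 − 242) = 3564; fraction = 3564 / 23100 = 27/175.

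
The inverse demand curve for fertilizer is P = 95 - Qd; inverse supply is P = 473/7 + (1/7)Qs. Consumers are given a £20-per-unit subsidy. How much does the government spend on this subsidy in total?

Pre-subsidy: 95 - Q = 473/7 + (1/7)Q gives Q* = 24 and P* = 71.
With the rebate, buyers effectively pay Pb = Ps − 20, where Ps is the price sellers receive.
On the curves, Pb = 95 - Q and Ps = 473/7 + (1/7)Q; the wedge Ps − Pb = 20 gives 473/7 + (1/7)Q − (95 - Q) = 20, so Q' = 41.5.
Then Pb = 95 − 1·41.5 = 53.5 and Ps = 473/7 + (1/7)·41.5 = 73.5.
Government outlay = subsidy × quantity = 20 × 41.5 = 830.

Government cost = £830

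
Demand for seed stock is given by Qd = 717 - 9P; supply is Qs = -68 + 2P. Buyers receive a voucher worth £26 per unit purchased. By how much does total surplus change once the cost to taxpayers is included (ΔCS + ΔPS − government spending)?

Net change in total surplus = -6084/11

Pre-subsidy: 717 - 9P = -68 + 2P gives P* = 785/11, Q* = 822/11.
With the rebate, buyers effectively pay Pb = Ps − 26, where Ps is the price sellers receive.
Demand in terms of Ps becomes Qd = 717 − 9(Ps − 26) = 951 - 9Ps. Setting this equal to supply: 951 - 9Ps = -68 + 2Ps, so Ps = 1019/11.
Buyers pay Pb = 1019/11 − 26 = 733/11; Q' = -68 + 2·(1019/11) = 1290/11.
ΔCS = ½(822/11 + 1290/11)(785/11 − 733/11) = 4992/11; ΔPS = ½(822/11 + 1290/11)(1019/11 − 785/11) = 22464/11.
Government spending = 26 × 1290/11 = 33540/11.
Net change = 4992/11 + 22464/11 − 33540/11 = -6084/11. The loss equals the DWL triangle ½·26·468/11.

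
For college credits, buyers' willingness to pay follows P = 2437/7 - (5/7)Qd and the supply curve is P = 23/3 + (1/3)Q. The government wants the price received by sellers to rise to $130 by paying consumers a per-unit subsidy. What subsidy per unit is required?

At a seller price of 130, quantity supplied is -23 + 3·130 = 367.
Buyers absorb 367 only when they pay Pb = 2437/7 − (5/7)·367 = 86.
s = Ps − Pb = 130 − 86 = 44.

Required subsidy s = $44 per unit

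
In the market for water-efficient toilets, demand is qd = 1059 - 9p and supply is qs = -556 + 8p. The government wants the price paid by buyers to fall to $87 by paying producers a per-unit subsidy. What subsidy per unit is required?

Required subsidy s = $17 per unit

At a buyer price of 87, quantity demanded is 1059 − 9·87 = 276.
Sellers supply 276 only when they receive ps with -556 + 8·ps = 276, i.e. ps = 104.
s = ps − pb = 104 − 87 = 17.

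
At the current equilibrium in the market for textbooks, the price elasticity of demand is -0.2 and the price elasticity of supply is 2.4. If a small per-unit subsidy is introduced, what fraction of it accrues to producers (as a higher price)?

Producer share = 1/13

For a small subsidy around the equilibrium, the benefit split depends on the relative slopes, which at a point are proportional to the elasticities.
Buyer share = εs/(εs + |εd|) = 2.4/(2.4 + 0.2) = 12/13; seller share = |εd|/(εs + |εd|) = 1/13.
So producers capture 1/13 of the subsidy.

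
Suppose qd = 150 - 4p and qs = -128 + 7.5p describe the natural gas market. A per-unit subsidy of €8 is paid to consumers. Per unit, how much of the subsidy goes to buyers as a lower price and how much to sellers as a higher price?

Buyers gain 120/23 per unit; sellers gain 64/23 per unit

Pre-subsidy: 150 - 4p = -128 + 7.5p gives p* = 556/23, q* = 1226/23.
With the rebate, buyers effectively pay pb = ps − 8, where ps is the price sellers receive.
Demand in terms of ps becomes qd = 150 − 4(ps − 8) = 182 - 4ps. Setting this equal to supply: 182 - 4ps = -128 + 7.5ps, so ps = 620/23.
Buyers pay pb = 620/23 − 8 = 436/23; q' = -128 + 7.5·(620/23) = 1706/23.
Buyers' price falls by p* − pb = 556/23 − 436/23 = 120/23; sellers' price rises by ps − p* = 620/23 − 556/23 = 64/23.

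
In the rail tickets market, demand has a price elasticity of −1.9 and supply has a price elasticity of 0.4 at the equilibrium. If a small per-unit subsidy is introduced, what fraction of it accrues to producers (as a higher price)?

For a small subsidy around the equilibrium, the benefit split depends on the relative slopes, which at a point are proportional to the elasticities.
Buyer share = εs/(εs + |εd|) = 0.4/(0.4 + 1.9) = 4/23; seller share = |εd|/(εs + |εd|) = 19/23.
So producers capture 19/23 of the subsidy.

Producer share = 19/23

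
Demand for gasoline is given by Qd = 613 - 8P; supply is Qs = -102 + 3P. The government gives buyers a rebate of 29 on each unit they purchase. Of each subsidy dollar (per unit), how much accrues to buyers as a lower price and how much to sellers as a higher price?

Pre-subsidy: 613 - 8P = -102 + 3P gives P* = 65, Q* = 93.
With the rebate, buyers effectively pay Pb = Ps − 29, where Ps is the price sellers receive.
Demand in terms of Ps becomes Qd = 613 − 8(Ps − 29) = 845 - 8Ps. Setting this equal to supply: 845 - 8Ps = -102 + 3Ps, so Ps = 947/11.
Buyers pay Pb = 947/11 − 29 = 628/11; Q' = -102 + 3·(947/11) = 1719/11.
Buyers' price falls by P* − Pb = 65 − 628/11 = 87/11; sellers' price rises by Ps − P* = 947/11 − 65 = 232/11.

Buyers gain 87/11 per unit; sellers gain 232/11 per unit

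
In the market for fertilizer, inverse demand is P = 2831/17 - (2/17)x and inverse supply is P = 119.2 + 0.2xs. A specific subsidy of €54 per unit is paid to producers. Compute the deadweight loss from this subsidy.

Pre-subsidy: 2831/17 - (2/17)x = 119.2 + 0.2x gives x* = 149 and P* = 149.
With the subsidy, sellers receive Ps = Pb + 54 for each unit, where Pb is the price buyers pay.
On the curves, Pb = 2831/17 - (2/17)x and Ps = 119.2 + 0.2x; the wedge Ps − Pb = 54 gives 119.2 + 0.2x − (2831/17 - (2/17)x) = 54, so x' = 319.
Then Pb = 2831/17 − (2/17)·319 = 129 and Ps = 119.2 + 0.2·319 = 183.
The subsidy expands output by 319 − 149 = 170 past the efficient level; on those units the gap between marginal cost and willingness to pay runs from 0 up to 54.
DWL = ½ × 54 × 170 = 4590.

Deadweight loss = €4590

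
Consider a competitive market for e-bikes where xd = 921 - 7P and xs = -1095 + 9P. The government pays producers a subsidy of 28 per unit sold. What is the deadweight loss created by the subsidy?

Pre-subsidy: 921 - 7P = -1095 + 9P gives P* = 126, x* = 39.
With the subsidy, sellers receive Ps = Pb + 28 for each unit, where Pb is the price buyers pay.
Supply in terms of Pb becomes xs = -1095 + 9(Pb + 28) = -843 + 9Pb. Setting this equal to demand: 921 - 7Pb = -843 + 9Pb, so Pb = 110.25.
Sellers receive Ps = 110.25 + 28 = 138.25; x' = 921 − 7·110.25 = 149.25.
The subsidy expands output by 149.25 − 39 = 110.25 past the efficient level; on those units the gap between marginal cost and willingness to pay runs from 0 up to 28.
DWL = ½ × 28 × 110.25 = 1543.5.

Deadweight loss = 1543.5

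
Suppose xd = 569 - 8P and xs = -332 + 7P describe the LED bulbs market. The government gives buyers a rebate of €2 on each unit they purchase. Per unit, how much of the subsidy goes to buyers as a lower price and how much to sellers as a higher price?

Buyers gain 14/15 per unit; sellers gain 16/15 per unit

Pre-subsidy: 569 - 8P = -332 + 7P gives P* = 901/15, x* = 1327/15.
With the rebate, buyers effectively pay Pb = Ps − 2, where Ps is the price sellers receive.
Demand in terms of Ps becomes xd = 569 − 8(Ps − 2) = 585 - 8Ps. Setting this equal to supply: 585 - 8Ps = -332 + 7Ps, so Ps = 917/15.
Buyers pay Pb = 917/15 − 2 = 887/15; x' = -332 + 7·(917/15) = 1439/15.
Buyers' price falls by P* − Pb = 901/15 − 887/15 = 14/15; sellers' price rises by Ps − P* = 917/15 − 901/15 = 16/15.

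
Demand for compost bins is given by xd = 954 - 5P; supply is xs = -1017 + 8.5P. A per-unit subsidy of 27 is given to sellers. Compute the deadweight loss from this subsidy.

Deadweight loss = 1147.5

Pre-subsidy: 954 - 5P = -1017 + 8.5P gives P* = 146, x* = 224.
With the subsidy, sellers receive Ps = Pb + 27 for each unit, where Pb is the price buyers pay.
Supply in terms of Pb becomes xs = -1017 + 8.5(Pb + 27) = -787.5 + 8.5Pb. Setting this equal to demand: 954 - 5Pb = -787.5 + 8.5Pb, so Pb = 129.
Sellers receive Ps = 129 + 27 = 156; x' = 954 − 5·129 = 309.
The subsidy expands output by 309 − 224 = 85 past the efficient level; on those units the gap between marginal cost and willingness to pay runs from 0 up to 27.
DWL = ½ × 27 × 85 = 1147.5.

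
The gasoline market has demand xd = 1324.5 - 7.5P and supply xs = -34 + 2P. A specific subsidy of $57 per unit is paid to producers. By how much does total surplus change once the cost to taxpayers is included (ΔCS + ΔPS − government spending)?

Net change in total surplus = -$2565

Pre-subsidy: 1324.5 - 7.5P = -34 + 2P gives P* = 143, x* = 252.
With the subsidy, sellers receive Ps = Pb + 57 for each unit, where Pb is the price buyers pay.
Supply in terms of Pb becomes xs = -34 + 2(Pb + 57) = 80 + 2Pb. Setting this equal to demand: 1324.5 - 7.5Pb = 80 + 2Pb, so Pb = 131.
Sellers receive Ps = 131 + 57 = 188; x' = 1324.5 − 7.5·131 = 342.
ΔCS = ½(252 + 342)(143 − 131) = 3564; ΔPS = ½(252 + 342)(188 − 143) = 13365.
Government spending = 57 × 342 = 19494.
Net change = 3564 + 13365 − 19494 = -2565. The loss equals the DWL triangle ½·57·90.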